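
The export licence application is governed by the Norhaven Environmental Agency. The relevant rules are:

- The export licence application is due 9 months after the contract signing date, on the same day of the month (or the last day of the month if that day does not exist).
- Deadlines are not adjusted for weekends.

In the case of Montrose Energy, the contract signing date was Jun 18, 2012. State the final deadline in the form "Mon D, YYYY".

Moving 9 months forward from Jun 18, 2012 on the corresponding day gives Mar 18, 2013.
Mar 18, 2013 falls on a Monday. The rules make no weekend/holiday allowance, so it remains Mar 18, 2013.
So the filing is due Mar 18, 2013.

Mar 18, 2013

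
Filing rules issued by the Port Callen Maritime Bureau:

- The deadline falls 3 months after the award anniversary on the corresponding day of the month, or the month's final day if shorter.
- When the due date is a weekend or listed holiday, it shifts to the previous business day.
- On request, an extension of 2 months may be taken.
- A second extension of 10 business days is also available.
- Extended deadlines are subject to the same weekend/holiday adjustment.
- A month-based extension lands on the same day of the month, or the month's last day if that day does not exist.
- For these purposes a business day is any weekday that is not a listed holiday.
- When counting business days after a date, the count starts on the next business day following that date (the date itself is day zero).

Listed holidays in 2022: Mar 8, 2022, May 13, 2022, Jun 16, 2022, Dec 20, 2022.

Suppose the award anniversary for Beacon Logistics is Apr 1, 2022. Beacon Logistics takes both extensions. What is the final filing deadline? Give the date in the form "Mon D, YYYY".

3 months after Apr 1, 2022, on the same day of the month, is Jul 1, 2022.
Jul 1, 2022 is a Friday and not a listed holiday, so it stands.
The 2 months extension carries Jul 1, 2022 to Sep 1, 2022.
Sep 1, 2022 falls on a Thursday, which is a business day, so no adjustment is needed.
Counting 10 further business days from Sep 1, 2022 reaches Sep 15, 2022.
Sep 15, 2022 is a Thursday and not a listed holiday, so it stands.
Final deadline: Sep 15, 2022.

Sep 15, 2022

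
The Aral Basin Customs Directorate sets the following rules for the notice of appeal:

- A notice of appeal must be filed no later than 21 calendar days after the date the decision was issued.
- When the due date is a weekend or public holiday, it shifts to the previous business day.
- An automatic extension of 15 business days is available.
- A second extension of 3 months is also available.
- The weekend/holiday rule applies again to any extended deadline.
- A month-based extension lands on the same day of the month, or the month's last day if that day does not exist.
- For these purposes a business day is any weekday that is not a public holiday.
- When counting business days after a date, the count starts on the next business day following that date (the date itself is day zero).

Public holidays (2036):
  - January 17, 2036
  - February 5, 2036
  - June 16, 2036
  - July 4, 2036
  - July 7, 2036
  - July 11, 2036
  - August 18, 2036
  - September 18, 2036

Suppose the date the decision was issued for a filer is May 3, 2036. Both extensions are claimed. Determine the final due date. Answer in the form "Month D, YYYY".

21 calendar days after May 3, 2036 is May 24, 2036.
May 24, 2036 falls on a Saturday. Rolling to the preceding business day gives May 23, 2036, a Friday.
The 15-business-day extension runs from May 23, 2036 to June 13, 2036.
June 13, 2036 falls on a Friday, which is a business day, so no adjustment is needed.
Applying the 3 months extension: 3 months after June 13, 2036 is September 13, 2036.
September 13, 2036 is a Saturday, so it moves to the preceding business day, September 12, 2036 (Friday).
So the filing is due September 12, 2036.

September 12, 2036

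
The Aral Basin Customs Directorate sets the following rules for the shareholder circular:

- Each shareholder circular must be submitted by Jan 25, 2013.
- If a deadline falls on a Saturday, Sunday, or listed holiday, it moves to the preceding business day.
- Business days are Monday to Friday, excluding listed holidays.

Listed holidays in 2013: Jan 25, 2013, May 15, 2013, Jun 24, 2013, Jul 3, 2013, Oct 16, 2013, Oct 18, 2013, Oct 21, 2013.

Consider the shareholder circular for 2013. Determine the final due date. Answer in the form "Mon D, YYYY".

The stated deadline is Jan 25, 2013.
Because Jan 25, 2013 is a listed holiday, the deadline becomes Jan 24, 2013 (Thursday).
Final deadline: Jan 24, 2013.

Jan 24, 2013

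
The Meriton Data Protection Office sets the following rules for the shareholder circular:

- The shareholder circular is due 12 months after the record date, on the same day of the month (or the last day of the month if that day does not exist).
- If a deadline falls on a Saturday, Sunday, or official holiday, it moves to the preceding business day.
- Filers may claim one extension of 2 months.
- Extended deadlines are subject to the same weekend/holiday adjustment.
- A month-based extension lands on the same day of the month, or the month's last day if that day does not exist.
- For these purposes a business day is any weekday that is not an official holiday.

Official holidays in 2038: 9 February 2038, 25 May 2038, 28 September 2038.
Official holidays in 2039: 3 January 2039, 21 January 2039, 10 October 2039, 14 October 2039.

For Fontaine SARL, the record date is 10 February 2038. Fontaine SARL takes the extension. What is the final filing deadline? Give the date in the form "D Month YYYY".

8 April 2039

12 months after 10 February 2038, on the same day of the month, is 10 February 2039.
10 February 2039 (Thursday) is already a business day.
Applying the 2 months extension: 2 months after 10 February 2039 is 10 April 2039.
Because 10 April 2039 is a Sunday, the deadline becomes 8 April 2039 (Friday).
The final due date is 8 April 2039.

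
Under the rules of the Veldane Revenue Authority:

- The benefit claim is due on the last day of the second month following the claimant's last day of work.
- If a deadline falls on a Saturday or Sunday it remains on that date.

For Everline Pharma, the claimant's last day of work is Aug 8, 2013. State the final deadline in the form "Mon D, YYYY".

Oct 31, 2013

The second month after Aug 8, 2013 is October 2013, whose last day is Oct 31, 2013.
Oct 31, 2013 falls on a Thursday. The rules make no weekend/holiday allowance, so it remains Oct 31, 2013.
So the filing is due Oct 31, 2013.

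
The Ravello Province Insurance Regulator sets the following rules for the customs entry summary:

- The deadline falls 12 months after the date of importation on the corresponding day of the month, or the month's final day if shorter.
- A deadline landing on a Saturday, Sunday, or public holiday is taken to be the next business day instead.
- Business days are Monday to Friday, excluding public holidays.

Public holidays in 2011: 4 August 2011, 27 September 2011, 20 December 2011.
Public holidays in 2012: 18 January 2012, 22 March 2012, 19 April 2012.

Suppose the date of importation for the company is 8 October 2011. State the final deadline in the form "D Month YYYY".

12 months from 8 October 2011 is 8 October 2012.
Since 8 October 2012 is a Monday and not a holiday, the date is unchanged.
The final due date is 8 October 2012.

8 October 2012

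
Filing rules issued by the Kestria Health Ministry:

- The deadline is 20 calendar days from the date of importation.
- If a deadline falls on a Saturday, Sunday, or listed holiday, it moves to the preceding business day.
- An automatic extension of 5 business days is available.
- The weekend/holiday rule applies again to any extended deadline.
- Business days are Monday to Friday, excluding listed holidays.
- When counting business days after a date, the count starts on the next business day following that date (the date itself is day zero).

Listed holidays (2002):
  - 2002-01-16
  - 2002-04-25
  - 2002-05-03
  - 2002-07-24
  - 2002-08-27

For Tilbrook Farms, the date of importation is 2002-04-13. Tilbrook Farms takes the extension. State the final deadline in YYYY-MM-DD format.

From 2002-04-13, 20 calendar days later is 2002-05-03.
2002-05-03 is a listed holiday; the preceding business day is 2002-05-02 (Thursday).
Applying the 5-business-day extension: 5 business days after 2002-05-02 is 2002-05-10.
2002-05-10 (Friday) is already a business day.
So the filing is due 2002-05-10.

2002-05-10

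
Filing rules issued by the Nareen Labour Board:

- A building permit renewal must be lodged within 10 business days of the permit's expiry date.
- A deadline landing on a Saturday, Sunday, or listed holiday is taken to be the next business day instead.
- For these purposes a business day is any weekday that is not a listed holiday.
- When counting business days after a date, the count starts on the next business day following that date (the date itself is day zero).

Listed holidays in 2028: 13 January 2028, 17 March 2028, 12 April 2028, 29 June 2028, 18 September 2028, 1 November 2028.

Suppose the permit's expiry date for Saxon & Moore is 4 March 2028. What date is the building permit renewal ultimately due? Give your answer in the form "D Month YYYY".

20 March 2028

Starting the day after 4 March 2028 and counting 10 business days lands on 20 March 2028.
20 March 2028 falls on a Monday, which is a business day, so no adjustment is needed.
Final deadline: 20 March 2028.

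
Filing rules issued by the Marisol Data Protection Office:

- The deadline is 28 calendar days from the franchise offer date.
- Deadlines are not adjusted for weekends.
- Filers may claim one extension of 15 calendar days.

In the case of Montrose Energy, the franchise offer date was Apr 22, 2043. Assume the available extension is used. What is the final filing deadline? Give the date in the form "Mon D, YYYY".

Jun 4, 2043

Trigger date Apr 22, 2043 + 28 calendar days = May 20, 2043.
May 20, 2043 falls on a Wednesday. The rules make no weekend/holiday allowance, so it remains May 20, 2043.
Applying the 15-calendar-day extension: May 20, 2043 + 15 days = Jun 4, 2043.
Jun 4, 2043 falls on a Thursday. The rules make no weekend/holiday allowance, so it remains Jun 4, 2043.
The final due date is Jun 4, 2043.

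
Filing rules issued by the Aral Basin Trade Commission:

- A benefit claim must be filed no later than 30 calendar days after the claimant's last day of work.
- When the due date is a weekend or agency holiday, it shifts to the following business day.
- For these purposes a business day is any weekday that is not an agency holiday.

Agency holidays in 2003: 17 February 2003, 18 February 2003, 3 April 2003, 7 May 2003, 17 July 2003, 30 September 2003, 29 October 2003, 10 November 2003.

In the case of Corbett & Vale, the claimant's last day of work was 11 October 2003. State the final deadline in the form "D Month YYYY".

From 11 October 2003, 30 calendar days later is 10 November 2003.
Because 10 November 2003 is a listed holiday, the deadline becomes 11 November 2003 (Tuesday).
Final deadline: 11 November 2003.

11 November 2003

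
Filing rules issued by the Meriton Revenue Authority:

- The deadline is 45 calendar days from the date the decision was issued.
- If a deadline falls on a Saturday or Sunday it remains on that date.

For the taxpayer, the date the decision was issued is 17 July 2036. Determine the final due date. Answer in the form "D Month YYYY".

31 August 2036

Adding 45 calendar days to 17 July 2036 gives 31 August 2036.
31 August 2036 falls on a Sunday. The rules make no weekend/holiday allowance, so it remains 31 August 2036.
Deadline: 31 August 2036.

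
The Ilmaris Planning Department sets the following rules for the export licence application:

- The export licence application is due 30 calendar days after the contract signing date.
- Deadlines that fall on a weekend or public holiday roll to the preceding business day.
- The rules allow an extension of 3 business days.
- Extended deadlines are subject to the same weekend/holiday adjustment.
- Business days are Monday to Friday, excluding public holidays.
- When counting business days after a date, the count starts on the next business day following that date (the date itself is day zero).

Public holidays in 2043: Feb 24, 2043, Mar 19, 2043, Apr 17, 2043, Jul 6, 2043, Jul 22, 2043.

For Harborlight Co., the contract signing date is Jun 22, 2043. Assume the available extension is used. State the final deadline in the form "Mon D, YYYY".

From Jun 22, 2043, 30 calendar days later is Jul 22, 2043.
Because Jul 22, 2043 is a listed holiday, the deadline becomes Jul 21, 2043 (Tuesday).
Counting 3 further business days from Jul 21, 2043 reaches Jul 27, 2043.
Jul 27, 2043 (Monday) is already a business day.
Final deadline: Jul 27, 2043.

Jul 27, 2043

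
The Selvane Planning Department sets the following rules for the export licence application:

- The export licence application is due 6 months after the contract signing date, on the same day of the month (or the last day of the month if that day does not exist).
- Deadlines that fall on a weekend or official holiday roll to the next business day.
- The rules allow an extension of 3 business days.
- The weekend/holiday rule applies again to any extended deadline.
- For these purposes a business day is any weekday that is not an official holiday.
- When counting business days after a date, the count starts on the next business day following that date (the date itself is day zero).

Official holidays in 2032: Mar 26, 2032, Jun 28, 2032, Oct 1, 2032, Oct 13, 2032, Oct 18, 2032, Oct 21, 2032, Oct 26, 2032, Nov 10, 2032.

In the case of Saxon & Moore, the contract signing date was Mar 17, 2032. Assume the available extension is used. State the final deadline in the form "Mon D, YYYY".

6 months from Mar 17, 2032 is Sep 17, 2032.
Sep 17, 2032 (Friday) is already a business day.
Counting 3 further business days from Sep 17, 2032 reaches Sep 22, 2032.
Since Sep 22, 2032 is a Wednesday and not a holiday, the date is unchanged.
Deadline: Sep 22, 2032.

Sep 22, 2032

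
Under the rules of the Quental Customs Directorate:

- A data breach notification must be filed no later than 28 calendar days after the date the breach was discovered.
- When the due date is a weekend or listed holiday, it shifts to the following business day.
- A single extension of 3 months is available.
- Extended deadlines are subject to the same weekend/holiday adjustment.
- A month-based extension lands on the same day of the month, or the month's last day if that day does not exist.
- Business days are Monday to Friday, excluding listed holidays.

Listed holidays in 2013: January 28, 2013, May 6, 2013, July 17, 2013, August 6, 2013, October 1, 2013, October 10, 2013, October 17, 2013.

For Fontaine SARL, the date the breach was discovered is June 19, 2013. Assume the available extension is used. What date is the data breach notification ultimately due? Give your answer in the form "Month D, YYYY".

October 18, 2013

Adding 28 calendar days to June 19, 2013 gives July 17, 2013.
July 17, 2013 is a listed holiday, so it moves to the next business day, July 18, 2013 (Thursday).
Applying the 3 months extension: 3 months after July 18, 2013 is October 18, 2013.
October 18, 2013 falls on a Friday, which is a business day, so no adjustment is needed.
The final due date is October 18, 2013.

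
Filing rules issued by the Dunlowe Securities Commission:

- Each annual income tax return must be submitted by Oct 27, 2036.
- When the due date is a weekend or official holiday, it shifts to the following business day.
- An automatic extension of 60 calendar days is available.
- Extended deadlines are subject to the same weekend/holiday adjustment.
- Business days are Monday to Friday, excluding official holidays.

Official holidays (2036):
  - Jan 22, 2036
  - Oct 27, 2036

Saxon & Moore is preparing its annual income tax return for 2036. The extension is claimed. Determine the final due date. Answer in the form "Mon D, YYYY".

Dec 29, 2036

The statutory due date is Oct 27, 2036.
Because Oct 27, 2036 is a listed holiday, the deadline becomes Oct 28, 2036 (Tuesday).
Add the 60 calendar-day extension to Oct 28, 2036: Dec 27, 2036.
Dec 27, 2036 is a Saturday, so it moves to the next business day, Dec 29, 2036 (Monday).
So the filing is due Dec 29, 2036.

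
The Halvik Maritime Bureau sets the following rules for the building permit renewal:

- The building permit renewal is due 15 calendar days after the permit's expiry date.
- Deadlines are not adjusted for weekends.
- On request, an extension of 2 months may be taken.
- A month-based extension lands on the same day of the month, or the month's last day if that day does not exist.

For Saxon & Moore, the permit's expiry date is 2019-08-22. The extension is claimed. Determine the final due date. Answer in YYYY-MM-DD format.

2019-11-06

From 2019-08-22, 15 calendar days later is 2019-09-06.
No adjustment is made for weekends or holidays, so 2019-09-06 stands.
Applying the 2 months extension: 2 months after 2019-09-06 is 2019-11-06.
No adjustment is made for weekends or holidays, so 2019-11-06 stands.
So the filing is due 2019-11-06.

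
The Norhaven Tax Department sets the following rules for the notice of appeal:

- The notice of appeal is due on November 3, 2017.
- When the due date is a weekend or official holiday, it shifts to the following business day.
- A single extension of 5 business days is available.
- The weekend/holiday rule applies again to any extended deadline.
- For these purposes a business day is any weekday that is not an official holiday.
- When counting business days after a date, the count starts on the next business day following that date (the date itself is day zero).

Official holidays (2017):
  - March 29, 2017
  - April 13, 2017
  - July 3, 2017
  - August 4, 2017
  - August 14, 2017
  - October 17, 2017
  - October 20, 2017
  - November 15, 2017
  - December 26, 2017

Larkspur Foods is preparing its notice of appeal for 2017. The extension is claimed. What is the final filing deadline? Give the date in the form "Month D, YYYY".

November 10, 2017

Start from the fixed due date, November 3, 2017.
Since November 3, 2017 is a Friday and not a holiday, the date is unchanged.
Applying the 5-business-day extension: 5 business days after November 3, 2017 is November 10, 2017.
November 10, 2017 falls on a Friday, which is a business day, so no adjustment is needed.
Deadline: November 10, 2017.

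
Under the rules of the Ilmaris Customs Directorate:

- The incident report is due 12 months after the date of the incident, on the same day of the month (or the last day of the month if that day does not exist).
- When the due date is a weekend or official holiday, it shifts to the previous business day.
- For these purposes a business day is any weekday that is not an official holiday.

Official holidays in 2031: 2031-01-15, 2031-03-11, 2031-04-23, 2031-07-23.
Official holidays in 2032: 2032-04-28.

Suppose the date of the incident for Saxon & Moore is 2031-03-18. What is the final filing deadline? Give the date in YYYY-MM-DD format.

12 months from 2031-03-18 is 2032-03-18.
2032-03-18 (Thursday) is already a business day.
Final deadline: 2032-03-18.

2032-03-18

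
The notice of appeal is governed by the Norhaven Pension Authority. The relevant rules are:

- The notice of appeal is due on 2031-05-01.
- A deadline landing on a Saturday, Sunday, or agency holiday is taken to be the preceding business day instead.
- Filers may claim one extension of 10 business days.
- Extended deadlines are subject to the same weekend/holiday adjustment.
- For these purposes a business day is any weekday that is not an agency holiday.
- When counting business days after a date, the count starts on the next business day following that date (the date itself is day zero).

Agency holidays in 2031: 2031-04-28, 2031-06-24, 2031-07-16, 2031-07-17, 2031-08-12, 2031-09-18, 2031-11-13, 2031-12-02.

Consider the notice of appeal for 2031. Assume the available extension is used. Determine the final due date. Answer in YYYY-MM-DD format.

The statutory due date is 2031-05-01.
2031-05-01 (Thursday) is already a business day.
The 10-business-day extension runs from 2031-05-01 to 2031-05-15.
2031-05-15 (Thursday) is already a business day.
The final due date is 2031-05-15.

2031-05-15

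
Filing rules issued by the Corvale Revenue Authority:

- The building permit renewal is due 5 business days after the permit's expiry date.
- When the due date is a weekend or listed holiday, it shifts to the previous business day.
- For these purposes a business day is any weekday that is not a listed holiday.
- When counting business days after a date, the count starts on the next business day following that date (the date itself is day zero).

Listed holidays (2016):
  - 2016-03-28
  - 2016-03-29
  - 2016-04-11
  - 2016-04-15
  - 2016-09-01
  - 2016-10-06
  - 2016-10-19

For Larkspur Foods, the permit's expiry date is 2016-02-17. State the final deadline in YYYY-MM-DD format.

2016-02-24

Counting 5 business days after 2016-02-17 (skipping weekends and listed holidays) reaches 2016-02-24.
2016-02-24 is a Wednesday and not a listed holiday, so it stands.
Deadline: 2016-02-24.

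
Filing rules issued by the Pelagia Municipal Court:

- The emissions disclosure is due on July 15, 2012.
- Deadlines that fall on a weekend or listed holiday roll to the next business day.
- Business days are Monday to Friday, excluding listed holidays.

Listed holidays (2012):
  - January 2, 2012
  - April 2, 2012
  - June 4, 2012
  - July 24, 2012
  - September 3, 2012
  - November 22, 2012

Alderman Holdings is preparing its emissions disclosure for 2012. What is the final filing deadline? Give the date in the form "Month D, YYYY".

July 16, 2012

Start from the fixed due date, July 15, 2012.
July 15, 2012 falls on a Sunday. Rolling to the next business day gives July 16, 2012, a Monday.
Final deadline: July 16, 2012.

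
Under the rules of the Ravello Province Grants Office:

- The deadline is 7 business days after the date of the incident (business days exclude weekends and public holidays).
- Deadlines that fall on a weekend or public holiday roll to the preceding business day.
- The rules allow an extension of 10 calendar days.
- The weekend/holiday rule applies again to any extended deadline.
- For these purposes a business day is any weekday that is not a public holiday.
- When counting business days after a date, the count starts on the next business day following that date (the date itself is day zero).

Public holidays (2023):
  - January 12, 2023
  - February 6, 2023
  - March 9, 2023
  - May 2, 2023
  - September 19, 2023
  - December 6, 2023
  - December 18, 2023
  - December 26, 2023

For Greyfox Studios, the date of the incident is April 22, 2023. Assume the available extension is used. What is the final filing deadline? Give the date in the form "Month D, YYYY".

May 12, 2023

7 business days after April 22, 2023, excluding weekends and holidays, is May 3, 2023.
May 3, 2023 falls on a Wednesday, which is a business day, so no adjustment is needed.
Applying the 10-calendar-day extension: May 3, 2023 + 10 days = May 13, 2023.
May 13, 2023 is a Saturday, so it moves to the preceding business day, May 12, 2023 (Friday).
So the filing is due May 12, 2023.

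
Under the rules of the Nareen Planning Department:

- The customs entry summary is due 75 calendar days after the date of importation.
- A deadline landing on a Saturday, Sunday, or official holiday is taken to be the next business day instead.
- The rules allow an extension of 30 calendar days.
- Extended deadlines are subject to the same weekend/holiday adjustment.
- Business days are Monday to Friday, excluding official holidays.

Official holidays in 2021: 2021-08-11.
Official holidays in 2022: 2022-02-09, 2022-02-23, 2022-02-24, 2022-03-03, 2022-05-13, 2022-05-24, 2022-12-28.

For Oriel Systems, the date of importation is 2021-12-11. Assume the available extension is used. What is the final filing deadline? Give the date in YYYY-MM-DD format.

Adding 75 calendar days to 2021-12-11 gives 2022-02-24.
2022-02-24 falls on a listed holiday. Rolling to the next business day gives 2022-02-25, a Friday.
With the 30-day extension, 2022-02-25 becomes 2022-03-27.
Because 2022-03-27 is a Sunday, the deadline becomes 2022-03-28 (Monday).
The final due date is 2022-03-28.

2022-03-28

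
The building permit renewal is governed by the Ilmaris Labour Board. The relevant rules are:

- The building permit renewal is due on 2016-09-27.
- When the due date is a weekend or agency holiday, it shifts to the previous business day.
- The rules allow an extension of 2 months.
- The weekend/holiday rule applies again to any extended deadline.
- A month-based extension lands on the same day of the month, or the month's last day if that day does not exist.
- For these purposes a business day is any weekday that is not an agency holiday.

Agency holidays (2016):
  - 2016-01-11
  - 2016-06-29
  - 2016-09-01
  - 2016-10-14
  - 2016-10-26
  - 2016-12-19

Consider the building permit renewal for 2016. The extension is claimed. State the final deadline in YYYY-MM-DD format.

The stated deadline is 2016-09-27.
2016-09-27 (Tuesday) is already a business day.
Add 2 months to 2016-09-27: 2016-11-27.
2016-11-27 falls on a Sunday. Rolling to the preceding business day gives 2016-11-25, a Friday.
Final deadline: 2016-11-25.

2016-11-25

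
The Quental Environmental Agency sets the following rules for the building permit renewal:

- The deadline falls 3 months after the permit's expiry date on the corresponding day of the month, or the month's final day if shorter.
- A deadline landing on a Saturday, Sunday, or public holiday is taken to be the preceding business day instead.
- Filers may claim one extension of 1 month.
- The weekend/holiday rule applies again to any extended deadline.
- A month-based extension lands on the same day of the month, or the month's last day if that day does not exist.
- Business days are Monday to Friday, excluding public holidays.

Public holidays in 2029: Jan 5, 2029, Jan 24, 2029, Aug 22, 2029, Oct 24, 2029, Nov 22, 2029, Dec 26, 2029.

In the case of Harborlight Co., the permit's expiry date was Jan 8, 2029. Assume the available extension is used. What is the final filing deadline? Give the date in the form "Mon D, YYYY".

May 4, 2029

Moving 3 months forward from Jan 8, 2029 on the corresponding day gives Apr 8, 2029.
Because Apr 8, 2029 is a Sunday, the deadline becomes Apr 6, 2029 (Friday).
The 1 month extension carries Apr 6, 2029 to May 6, 2029.
Because May 6, 2029 is a Sunday, the deadline becomes May 4, 2029 (Friday).
Final deadline: May 4, 2029.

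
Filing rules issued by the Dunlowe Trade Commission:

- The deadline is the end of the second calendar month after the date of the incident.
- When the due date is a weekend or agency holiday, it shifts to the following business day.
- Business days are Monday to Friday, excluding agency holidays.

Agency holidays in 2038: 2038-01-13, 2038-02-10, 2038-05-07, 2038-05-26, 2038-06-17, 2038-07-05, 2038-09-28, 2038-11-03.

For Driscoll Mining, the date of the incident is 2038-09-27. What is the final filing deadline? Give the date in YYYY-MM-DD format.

2038-11-30

The second month after 2038-09-27 is November 2038, whose last day is 2038-11-30.
2038-11-30 falls on a Tuesday, which is a business day, so no adjustment is needed.
So the filing is due 2038-11-30.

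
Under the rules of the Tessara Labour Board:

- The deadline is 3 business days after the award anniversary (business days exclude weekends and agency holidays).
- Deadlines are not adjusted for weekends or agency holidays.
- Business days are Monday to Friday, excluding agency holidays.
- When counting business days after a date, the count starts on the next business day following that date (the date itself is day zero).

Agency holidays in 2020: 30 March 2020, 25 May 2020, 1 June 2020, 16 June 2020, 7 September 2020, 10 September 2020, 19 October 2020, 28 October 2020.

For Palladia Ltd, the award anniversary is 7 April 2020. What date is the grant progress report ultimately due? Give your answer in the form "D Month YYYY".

3 business days after 7 April 2020, excluding weekends and holidays, is 10 April 2020.
10 April 2020 is a Friday; no weekend or holiday adjustment applies.
Final deadline: 10 April 2020.

10 April 2020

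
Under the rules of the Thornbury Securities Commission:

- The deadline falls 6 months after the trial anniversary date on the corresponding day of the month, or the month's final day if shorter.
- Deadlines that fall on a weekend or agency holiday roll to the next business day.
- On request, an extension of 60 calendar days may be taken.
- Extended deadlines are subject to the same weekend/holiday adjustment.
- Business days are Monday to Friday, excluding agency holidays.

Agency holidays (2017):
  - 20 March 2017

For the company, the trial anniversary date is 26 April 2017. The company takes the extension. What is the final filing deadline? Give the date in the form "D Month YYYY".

25 December 2017

6 months from 26 April 2017 is 26 October 2017.
26 October 2017 is a Thursday and not a listed holiday, so it stands.
Applying the 60-calendar-day extension: 26 October 2017 + 60 days = 25 December 2017.
25 December 2017 falls on a Monday, which is a business day, so no adjustment is needed.
Final deadline: 25 December 2017.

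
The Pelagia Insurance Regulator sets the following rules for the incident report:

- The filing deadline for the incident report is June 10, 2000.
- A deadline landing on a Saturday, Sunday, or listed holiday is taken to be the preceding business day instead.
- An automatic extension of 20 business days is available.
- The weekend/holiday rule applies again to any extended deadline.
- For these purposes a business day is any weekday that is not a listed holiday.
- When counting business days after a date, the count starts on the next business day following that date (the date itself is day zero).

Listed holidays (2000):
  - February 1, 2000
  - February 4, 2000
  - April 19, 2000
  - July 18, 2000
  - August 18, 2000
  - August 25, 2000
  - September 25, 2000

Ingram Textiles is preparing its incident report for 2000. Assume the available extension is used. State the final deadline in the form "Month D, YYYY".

The statutory due date is June 10, 2000.
June 10, 2000 falls on a Saturday. Rolling to the preceding business day gives June 9, 2000, a Friday.
Counting 20 further business days from June 9, 2000 reaches July 7, 2000.
July 7, 2000 (Friday) is already a business day.
So the filing is due July 7, 2000.

July 7, 2000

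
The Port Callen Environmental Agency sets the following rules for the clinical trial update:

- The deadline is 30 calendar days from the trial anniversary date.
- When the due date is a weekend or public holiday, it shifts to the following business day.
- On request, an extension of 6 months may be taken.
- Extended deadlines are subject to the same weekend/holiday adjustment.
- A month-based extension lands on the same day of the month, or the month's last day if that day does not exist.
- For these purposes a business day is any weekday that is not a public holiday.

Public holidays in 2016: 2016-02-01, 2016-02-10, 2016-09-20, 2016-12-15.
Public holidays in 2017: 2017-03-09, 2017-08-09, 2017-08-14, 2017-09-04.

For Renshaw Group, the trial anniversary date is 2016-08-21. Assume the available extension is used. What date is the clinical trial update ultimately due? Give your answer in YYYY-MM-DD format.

Adding 30 calendar days to 2016-08-21 gives 2016-09-20.
2016-09-20 is a listed holiday; the next business day is 2016-09-21 (Wednesday).
The 6 months extension carries 2016-09-21 to 2017-03-21.
Since 2017-03-21 is a Tuesday and not a holiday, the date is unchanged.
So the filing is due 2017-03-21.

2017-03-21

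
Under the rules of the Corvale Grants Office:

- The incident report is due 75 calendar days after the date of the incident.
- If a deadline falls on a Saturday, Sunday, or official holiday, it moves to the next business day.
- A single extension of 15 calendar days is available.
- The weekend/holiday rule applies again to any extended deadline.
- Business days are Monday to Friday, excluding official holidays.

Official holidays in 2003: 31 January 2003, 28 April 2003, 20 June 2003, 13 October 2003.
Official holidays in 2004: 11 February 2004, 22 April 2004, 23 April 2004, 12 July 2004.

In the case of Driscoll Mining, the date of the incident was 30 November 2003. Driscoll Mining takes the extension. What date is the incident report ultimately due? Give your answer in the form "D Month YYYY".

1 March 2004

Adding 75 calendar days to 30 November 2003 gives 13 February 2004.
13 February 2004 falls on a Friday, which is a business day, so no adjustment is needed.
The 15-calendar-day extension moves the deadline from 13 February 2004 to 28 February 2004.
28 February 2004 is a Saturday; the next business day is 1 March 2004 (Monday).
Final deadline: 1 March 2004.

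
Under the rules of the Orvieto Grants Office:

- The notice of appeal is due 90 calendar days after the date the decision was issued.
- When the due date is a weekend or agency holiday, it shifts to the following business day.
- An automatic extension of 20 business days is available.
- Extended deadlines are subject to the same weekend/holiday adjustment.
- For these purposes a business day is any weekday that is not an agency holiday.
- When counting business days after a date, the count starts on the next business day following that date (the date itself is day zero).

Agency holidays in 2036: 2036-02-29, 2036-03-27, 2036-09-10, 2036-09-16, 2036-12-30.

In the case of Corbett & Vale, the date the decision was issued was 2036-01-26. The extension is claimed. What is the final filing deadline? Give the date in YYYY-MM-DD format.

2036-05-23

From 2036-01-26, 90 calendar days later is 2036-04-25.
2036-04-25 (Friday) is already a business day.
The 20-business-day extension runs from 2036-04-25 to 2036-05-23.
2036-05-23 falls on a Friday, which is a business day, so no adjustment is needed.
So the filing is due 2036-05-23.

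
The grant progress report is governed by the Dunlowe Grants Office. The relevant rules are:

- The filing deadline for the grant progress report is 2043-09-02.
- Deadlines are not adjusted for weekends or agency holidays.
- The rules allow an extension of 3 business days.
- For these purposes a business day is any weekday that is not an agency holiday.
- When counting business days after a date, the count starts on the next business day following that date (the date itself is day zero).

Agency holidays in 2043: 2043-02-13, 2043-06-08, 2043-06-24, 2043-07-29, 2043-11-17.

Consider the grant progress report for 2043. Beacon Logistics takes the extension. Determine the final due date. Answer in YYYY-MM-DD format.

2043-09-07

Start from the fixed due date, 2043-09-02.
2043-09-02 is a Wednesday; no weekend or holiday adjustment applies.
Applying the 3-business-day extension: 3 business days after 2043-09-02 is 2043-09-07.
No adjustment is made for weekends or holidays, so 2043-09-07 stands.
Final deadline: 2043-09-07.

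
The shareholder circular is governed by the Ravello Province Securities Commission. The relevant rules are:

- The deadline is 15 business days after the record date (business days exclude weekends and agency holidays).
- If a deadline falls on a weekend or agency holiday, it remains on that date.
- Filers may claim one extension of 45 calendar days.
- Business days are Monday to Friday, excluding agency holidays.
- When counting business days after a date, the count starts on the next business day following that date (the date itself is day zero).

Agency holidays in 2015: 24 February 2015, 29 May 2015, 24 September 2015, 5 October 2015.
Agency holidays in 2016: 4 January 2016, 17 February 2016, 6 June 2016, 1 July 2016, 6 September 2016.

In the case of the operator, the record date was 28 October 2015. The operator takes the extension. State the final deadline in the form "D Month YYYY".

2 January 2016

Counting 15 business days after 28 October 2015 (skipping weekends and listed holidays) reaches 18 November 2015.
No adjustment is made for weekends or holidays, so 18 November 2015 stands.
With the 45-day extension, 18 November 2015 becomes 2 January 2016.
2 January 2016 is a Saturday; no weekend or holiday adjustment applies.
The final due date is 2 January 2016.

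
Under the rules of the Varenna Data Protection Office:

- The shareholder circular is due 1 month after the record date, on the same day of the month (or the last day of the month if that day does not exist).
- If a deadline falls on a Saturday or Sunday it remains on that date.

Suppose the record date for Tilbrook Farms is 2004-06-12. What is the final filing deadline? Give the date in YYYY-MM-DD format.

1 month after 2004-06-12, on the same day of the month, is 2004-07-12.
No adjustment is made for weekends or holidays, so 2004-07-12 stands.
The final due date is 2004-07-12.

2004-07-12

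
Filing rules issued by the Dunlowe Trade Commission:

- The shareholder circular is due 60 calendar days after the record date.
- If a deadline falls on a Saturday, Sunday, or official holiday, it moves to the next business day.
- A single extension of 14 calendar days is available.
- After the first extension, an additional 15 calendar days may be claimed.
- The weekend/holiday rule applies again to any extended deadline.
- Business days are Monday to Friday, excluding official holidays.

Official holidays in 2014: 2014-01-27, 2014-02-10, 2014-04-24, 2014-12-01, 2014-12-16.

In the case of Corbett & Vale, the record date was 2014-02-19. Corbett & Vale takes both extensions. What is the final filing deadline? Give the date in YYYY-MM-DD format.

2014-05-20

Adding 60 calendar days to 2014-02-19 gives 2014-04-20.
2014-04-20 falls on a Sunday. Rolling to the next business day gives 2014-04-21, a Monday.
Add the 14 calendar-day extension to 2014-04-21: 2014-05-05.
Since 2014-05-05 is a Monday and not a holiday, the date is unchanged.
The 15-calendar-day extension moves the deadline from 2014-05-05 to 2014-05-20.
Since 2014-05-20 is a Tuesday and not a holiday, the date is unchanged.
The final due date is 2014-05-20.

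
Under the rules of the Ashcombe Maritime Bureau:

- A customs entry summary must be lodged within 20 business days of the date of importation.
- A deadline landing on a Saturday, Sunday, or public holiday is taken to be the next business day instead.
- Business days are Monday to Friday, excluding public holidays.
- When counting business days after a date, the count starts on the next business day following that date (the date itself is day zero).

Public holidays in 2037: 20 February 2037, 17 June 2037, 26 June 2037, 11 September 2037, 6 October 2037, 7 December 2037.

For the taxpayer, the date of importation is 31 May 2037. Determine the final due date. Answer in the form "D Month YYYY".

Counting 20 business days after 31 May 2037 (skipping weekends and listed holidays) reaches 30 June 2037.
30 June 2037 is a Tuesday and not a listed holiday, so it stands.
So the filing is due 30 June 2037.

30 June 2037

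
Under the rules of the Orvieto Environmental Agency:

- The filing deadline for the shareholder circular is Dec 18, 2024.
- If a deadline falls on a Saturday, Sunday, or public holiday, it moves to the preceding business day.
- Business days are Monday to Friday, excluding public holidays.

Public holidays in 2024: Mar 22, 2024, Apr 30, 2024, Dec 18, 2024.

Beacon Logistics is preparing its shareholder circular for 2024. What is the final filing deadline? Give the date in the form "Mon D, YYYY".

The stated deadline is Dec 18, 2024.
Dec 18, 2024 falls on a listed holiday. Rolling to the preceding business day gives Dec 17, 2024, a Tuesday.
The final due date is Dec 17, 2024.

Dec 17, 2024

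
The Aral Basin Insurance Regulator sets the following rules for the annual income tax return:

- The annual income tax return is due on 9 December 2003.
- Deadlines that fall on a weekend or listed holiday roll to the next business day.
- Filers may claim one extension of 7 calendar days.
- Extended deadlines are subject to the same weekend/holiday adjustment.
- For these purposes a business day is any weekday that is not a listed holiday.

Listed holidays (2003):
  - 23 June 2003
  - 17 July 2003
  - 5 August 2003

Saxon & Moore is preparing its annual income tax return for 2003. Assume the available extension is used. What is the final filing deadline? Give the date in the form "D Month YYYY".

16 December 2003

Start from the fixed due date, 9 December 2003.
Since 9 December 2003 is a Tuesday and not a holiday, the date is unchanged.
With the 7-day extension, 9 December 2003 becomes 16 December 2003.
16 December 2003 is a Tuesday and not a listed holiday, so it stands.
Final deadline: 16 December 2003.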